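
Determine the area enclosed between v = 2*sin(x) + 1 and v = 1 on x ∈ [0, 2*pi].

The difference (2*sin(x) + 1) - (1) = 2*sin(x) changes sign at x = pi inside [0, 2*pi], so split the integral there.
∫[0,pi] (2*sin(x)) dx = 4.
∫[pi,2*pi] (2*sin(x)) dx = -4; the area of that piece is 4.
Total area = 4 + 4 = 8.

8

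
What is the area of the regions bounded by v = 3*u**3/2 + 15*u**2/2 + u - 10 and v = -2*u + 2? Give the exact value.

253/8

Set the curves equal: 3*u**3/2 + 15*u**2/2 + u - 10 = -2*u + 2, so 3*u**3/2 + 15*u**2/2 + 3*u - 12 = 0, which factors as 3*(u - 1)*(u + 2)*(u + 4)/2 = 0. The curves meet at u = -4, -2, 1.
On [-4, -2], v = 3*u**3/2 + 15*u**2/2 + u - 10 is on top; that piece has area ∫[-4,-2] (3*u**3/2 + 15*u**2/2 + 3*u - 12) du = 8.
On [-2, 1], v = -2*u + 2 is on top; that piece has area ∫[-2,1] (-(3*u**3/2 + 15*u**2/2 + 3*u - 12)) du = 189/8.
Total enclosed area = 8 + 189/8 = 253/8.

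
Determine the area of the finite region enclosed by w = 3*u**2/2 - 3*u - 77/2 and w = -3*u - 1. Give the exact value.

250

Set the curves equal: 3*u**2/2 - 3*u - 77/2 = -3*u - 1, so 3*u**2/2 - 75/2 = 0, which factors as 3*(u - 5)*(u + 5)/2 = 0. The curves meet at u = -5, 5.
On [-5, 5], w = -3*u - 1 is on top; that piece has area ∫[-5,5] (-(3*u**2/2 - 75/2)) du = 250.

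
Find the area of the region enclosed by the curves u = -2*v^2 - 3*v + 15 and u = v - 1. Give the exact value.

72

Both boundary curves give u as a function of v, so integrate with respect to v. Setting them equal: -2*v^2 - 4*v + 16 = 0, i.e. -2*(v - 2)*(v + 4) = 0, so they meet at v = -4, 2.
For v in [-4, 2], u = -2*v^2 - 3*v + 15 is on the right; area = ∫[-4,2] (-2*v^2 - 4*v + 16) dv = 72.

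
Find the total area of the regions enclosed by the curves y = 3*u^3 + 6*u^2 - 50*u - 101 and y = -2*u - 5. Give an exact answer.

568

Set the curves equal: 3*u^3 + 6*u^2 - 50*u - 101 = -2*u - 5, so 3*u^3 + 6*u^2 - 48*u - 96 = 0, which factors as 3*(u - 4)*(u + 2)*(u + 4) = 0. The curves meet at u = -4, -2, 4.
On [-4, -2], y = 3*u^3 + 6*u^2 - 50*u - 101 is on top; that piece has area ∫[-4,-2] (3*u^3 + 6*u^2 - 48*u - 96) du = 28.
On [-2, 4], y = -2*u - 5 is on top; that piece has area ∫[-2,4] (-(3*u^3 + 6*u^2 - 48*u - 96)) du = 540.
Total enclosed area = 28 + 540 = 568.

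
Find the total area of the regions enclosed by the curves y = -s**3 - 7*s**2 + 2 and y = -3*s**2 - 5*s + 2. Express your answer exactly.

443/6

Set the curves equal: -s**3 - 7*s**2 + 2 = -3*s**2 - 5*s + 2, so -s**3 - 4*s**2 + 5*s = 0, which factors as -s*(s - 1)*(s + 5) = 0. The curves meet at s = -5, 0, 1.
On [-5, 0], y = -3*s**2 - 5*s + 2 is on top; that piece has area ∫[-5,0] (-(-s**3 - 4*s**2 + 5*s)) ds = 875/12.
On [0, 1], y = -s**3 - 7*s**2 + 2 is on top; that piece has area ∫[0,1] (-s**3 - 4*s**2 + 5*s) ds = 11/12.
Total enclosed area = 875/12 + 11/12 = 443/6.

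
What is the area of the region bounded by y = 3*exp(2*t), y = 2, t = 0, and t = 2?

On [0, 2], (3*exp(2*t)) - (2) = 3*exp(2*t) - 2 is ≥ 0 throughout, so the area is a single integral of |3*exp(2*t) - 2|.
∫[0,2] (3*exp(2*t) - 2) dt = -11/2 + 3*exp(4)/2.

-11/2 + 3*exp(4)/2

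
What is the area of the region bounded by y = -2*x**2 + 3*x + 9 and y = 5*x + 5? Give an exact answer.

9

Set the curves equal: -2*x**2 + 3*x + 9 = 5*x + 5, so -2*x**2 - 2*x + 4 = 0, which factors as -2*(x - 1)*(x + 2) = 0. The curves meet at x = -2, 1.
On [-2, 1], y = -2*x**2 + 3*x + 9 is on top; that piece has area ∫[-2,1] (-2*x**2 - 2*x + 4) dx = 9.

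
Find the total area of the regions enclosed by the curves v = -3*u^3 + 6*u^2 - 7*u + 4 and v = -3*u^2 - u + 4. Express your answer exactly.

Set the curves equal: -3*u^3 + 6*u^2 - 7*u + 4 = -3*u^2 - u + 4, so -3*u^3 + 9*u^2 - 6*u = 0, which factors as -3*u*(u - 2)*(u - 1) = 0. The curves meet at u = 0, 1, 2.
On [0, 1], v = -3*u^2 - u + 4 is on top; that piece has area ∫[0,1] (-(-3*u^3 + 9*u^2 - 6*u)) du = 3/4.
On [1, 2], v = -3*u^3 + 6*u^2 - 7*u + 4 is on top; that piece has area ∫[1,2] (-3*u^3 + 9*u^2 - 6*u) du = 3/4.
Total enclosed area = 3/4 + 3/4 = 3/2.

3/2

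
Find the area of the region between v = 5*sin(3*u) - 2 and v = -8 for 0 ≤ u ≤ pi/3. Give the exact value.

On [0, pi/3], (5*sin(3*u) - 2) - (-8) = 5*sin(3*u) + 6 is ≥ 0 throughout, so the area is a single integral of |5*sin(3*u) + 6|.
∫[0,pi/3] (5*sin(3*u) + 6) du = 10/3 + 2*pi.

10/3 + 2*pi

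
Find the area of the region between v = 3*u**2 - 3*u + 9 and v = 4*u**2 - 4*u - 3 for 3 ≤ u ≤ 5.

The difference (3*u**2 - 3*u + 9) - (4*u**2 - 4*u - 3) = -u**2 + u + 12 changes sign at u = 4 inside [3, 5], so split the integral there.
∫[3,4] (-u**2 + u + 12) du = 19/6.
∫[4,5] (-u**2 + u + 12) du = -23/6; the area of that piece is 23/6.
Total area = 19/6 + 23/6 = 7.

7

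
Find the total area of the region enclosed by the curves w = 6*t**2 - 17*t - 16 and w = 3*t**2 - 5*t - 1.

108

Set the curves equal: 6*t**2 - 17*t - 16 = 3*t**2 - 5*t - 1, so 3*t**2 - 12*t - 15 = 0, which factors as 3*(t - 5)*(t + 1) = 0. The curves meet at t = -1, 5.
On [-1, 5], w = 3*t**2 - 5*t - 1 is on top; that piece has area ∫[-1,5] (-(3*t**2 - 12*t - 15)) dt = 108.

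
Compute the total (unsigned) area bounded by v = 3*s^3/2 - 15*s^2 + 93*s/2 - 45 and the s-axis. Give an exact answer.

The curve meets the s-axis where 3*s^3/2 - 15*s^2 + 93*s/2 - 45 = 0, i.e. 3*(s - 5)*(s - 3)*(s - 2)/2 = 0, at s = 2, 3, 5.
On [2, 3] the curve lies above the axis; ∫[2,3] (3*s^3/2 - 15*s^2 + 93*s/2 - 45) ds = 5/8, giving area 5/8.
On [3, 5] the curve lies below the axis; ∫[3,5] (3*s^3/2 - 15*s^2 + 93*s/2 - 45) ds = -4, giving area 4.
Total area = 5/8 + 4 = 37/8.

37/8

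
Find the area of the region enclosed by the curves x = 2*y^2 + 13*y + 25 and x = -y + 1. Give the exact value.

1/3

Both boundary curves give x as a function of y, so integrate with respect to y. Setting them equal: 2*y^2 + 14*y + 24 = 0, i.e. 2*(y + 3)*(y + 4) = 0, so they meet at y = -4, -3.
For y in [-4, -3], x = 2*y^2 + 13*y + 25 is on the left; area = ∫[-4,-3] (-(2*y^2 + 14*y + 24)) dy = 1/3.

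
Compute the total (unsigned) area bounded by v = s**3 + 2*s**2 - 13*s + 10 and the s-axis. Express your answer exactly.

1741/12

The curve meets the s-axis where s**3 + 2*s**2 - 13*s + 10 = 0, i.e. (s - 2)*(s - 1)*(s + 5) = 0, at s = -5, 1, 2.
On [-5, 1] the curve lies above the axis; ∫[-5,1] (s**3 + 2*s**2 - 13*s + 10) ds = 144, giving area 144.
On [1, 2] the curve lies below the axis; ∫[1,2] (s**3 + 2*s**2 - 13*s + 10) ds = -13/12, giving area 13/12.
Total area = 144 + 13/12 = 1741/12.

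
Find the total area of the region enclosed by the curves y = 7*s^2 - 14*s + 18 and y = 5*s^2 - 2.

9

Set the curves equal: 7*s^2 - 14*s + 18 = 5*s^2 - 2, so 2*s^2 - 14*s + 20 = 0, which factors as 2*(s - 5)*(s - 2) = 0. The curves meet at s = 2, 5.
On [2, 5], y = 5*s^2 - 2 is on top; that piece has area ∫[2,5] (-(2*s^2 - 14*s + 20)) ds = 9.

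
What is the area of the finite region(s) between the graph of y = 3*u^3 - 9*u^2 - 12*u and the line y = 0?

The curve meets the u-axis where 3*u^3 - 9*u^2 - 12*u = 0, i.e. 3*u*(u - 4)*(u + 1) = 0, at u = -1, 0, 4.
On [-1, 0] the curve lies above the axis; ∫[-1,0] (3*u^3 - 9*u^2 - 12*u) du = 9/4, giving area 9/4.
On [0, 4] the curve lies below the axis; ∫[0,4] (3*u^3 - 9*u^2 - 12*u) du = -96, giving area 96.
Total area = 9/4 + 96 = 393/4.

393/4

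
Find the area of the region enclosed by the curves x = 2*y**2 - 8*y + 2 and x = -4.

Both boundary curves give x as a function of y, so integrate with respect to y. Setting them equal: 2*y**2 - 8*y + 6 = 0, i.e. 2*(y - 3)*(y - 1) = 0, so they meet at y = 1, 3.
For y in [1, 3], x = 2*y**2 - 8*y + 2 is on the left; area = ∫[1,3] (-(2*y**2 - 8*y + 6)) dy = 8/3.

8/3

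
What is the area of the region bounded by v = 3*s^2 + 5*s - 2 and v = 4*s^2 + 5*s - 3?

4/3

Set the curves equal: 3*s^2 + 5*s - 2 = 4*s^2 + 5*s - 3, so -s^2 + 1 = 0, which factors as -(s - 1)*(s + 1) = 0. The curves meet at s = -1, 1.
On [-1, 1], v = 3*s^2 + 5*s - 2 is on top; that piece has area ∫[-1,1] (-s^2 + 1) ds = 4/3.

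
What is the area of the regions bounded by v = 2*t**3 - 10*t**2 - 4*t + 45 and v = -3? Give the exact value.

Set the curves equal: 2*t**3 - 10*t**2 - 4*t + 45 = -3, so 2*t**3 - 10*t**2 - 4*t + 48 = 0, which factors as 2*(t - 4)*(t - 3)*(t + 2) = 0. The curves meet at t = -2, 3, 4.
On [-2, 3], v = 2*t**3 - 10*t**2 - 4*t + 45 is on top; that piece has area ∫[-2,3] (2*t**3 - 10*t**2 - 4*t + 48) dt = 875/6.
On [3, 4], v = -3 is on top; that piece has area ∫[3,4] (-(2*t**3 - 10*t**2 - 4*t + 48)) dt = 11/6.
Total enclosed area = 875/6 + 11/6 = 443/3.

443/3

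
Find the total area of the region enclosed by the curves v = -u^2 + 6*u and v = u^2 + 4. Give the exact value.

Set the curves equal: -u^2 + 6*u = u^2 + 4, so -2*u^2 + 6*u - 4 = 0, which factors as -2*(u - 2)*(u - 1) = 0. The curves meet at u = 1, 2.
On [1, 2], v = -u^2 + 6*u is on top; that piece has area ∫[1,2] (-2*u^2 + 6*u - 4) du = 1/3.

1/3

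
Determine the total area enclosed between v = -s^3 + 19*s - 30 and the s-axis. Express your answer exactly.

517/2

The curve meets the s-axis where -s^3 + 19*s - 30 = 0, i.e. -(s - 3)*(s - 2)*(s + 5) = 0, at s = -5, 2, 3.
On [-5, 2] the curve lies below the axis; ∫[-5,2] (-s^3 + 19*s - 30) ds = -1029/4, giving area 1029/4.
On [2, 3] the curve lies above the axis; ∫[2,3] (-s^3 + 19*s - 30) ds = 5/4, giving area 5/4.
Total area = 1029/4 + 5/4 = 517/2.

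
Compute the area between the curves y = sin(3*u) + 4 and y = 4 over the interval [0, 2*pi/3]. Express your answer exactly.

4/3

The difference (sin(3*u) + 4) - (4) = sin(3*u) changes sign at u = pi/3 inside [0, 2*pi/3], so split the integral there.
∫[0,pi/3] (sin(3*u)) du = 2/3.
∫[pi/3,2*pi/3] (sin(3*u)) du = -2/3; the area of that piece is 2/3.
Total area = 2/3 + 2/3 = 4/3.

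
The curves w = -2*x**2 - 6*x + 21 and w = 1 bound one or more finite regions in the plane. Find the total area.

343/3

Set the curves equal: -2*x**2 - 6*x + 21 = 1, so -2*x**2 - 6*x + 20 = 0, which factors as -2*(x - 2)*(x + 5) = 0. The curves meet at x = -5, 2.
On [-5, 2], w = -2*x**2 - 6*x + 21 is on top; that piece has area ∫[-5,2] (-2*x**2 - 6*x + 20) dx = 343/3.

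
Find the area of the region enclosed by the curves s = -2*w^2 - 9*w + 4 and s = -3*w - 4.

125/3

Both boundary curves give s as a function of w, so integrate with respect to w. Setting them equal: -2*w^2 - 6*w + 8 = 0, i.e. -2*(w - 1)*(w + 4) = 0, so they meet at w = -4, 1.
For w in [-4, 1], s = -2*w^2 - 9*w + 4 is on the right; area = ∫[-4,1] (-2*w^2 - 6*w + 8) dw = 125/3.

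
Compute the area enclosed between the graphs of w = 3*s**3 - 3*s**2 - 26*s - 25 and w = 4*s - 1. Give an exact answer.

443/2

Set the curves equal: 3*s**3 - 3*s**2 - 26*s - 25 = 4*s - 1, so 3*s**3 - 3*s**2 - 30*s - 24 = 0, which factors as 3*(s - 4)*(s + 1)*(s + 2) = 0. The curves meet at s = -2, -1, 4.
On [-2, -1], w = 3*s**3 - 3*s**2 - 26*s - 25 is on top; that piece has area ∫[-2,-1] (3*s**3 - 3*s**2 - 30*s - 24) ds = 11/4.
On [-1, 4], w = 4*s - 1 is on top; that piece has area ∫[-1,4] (-(3*s**3 - 3*s**2 - 30*s - 24)) ds = 875/4.
Total enclosed area = 11/4 + 875/4 = 443/2.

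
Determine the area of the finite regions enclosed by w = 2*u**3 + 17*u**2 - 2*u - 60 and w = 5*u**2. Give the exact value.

407/2

Set the curves equal: 2*u**3 + 17*u**2 - 2*u - 60 = 5*u**2, so 2*u**3 + 12*u**2 - 2*u - 60 = 0, which factors as 2*(u - 2)*(u + 3)*(u + 5) = 0. The curves meet at u = -5, -3, 2.
On [-5, -3], w = 2*u**3 + 17*u**2 - 2*u - 60 is on top; that piece has area ∫[-5,-3] (2*u**3 + 12*u**2 - 2*u - 60) du = 16.
On [-3, 2], w = 5*u**2 is on top; that piece has area ∫[-3,2] (-(2*u**3 + 12*u**2 - 2*u - 60)) du = 375/2.
Total enclosed area = 16 + 375/2 = 407/2.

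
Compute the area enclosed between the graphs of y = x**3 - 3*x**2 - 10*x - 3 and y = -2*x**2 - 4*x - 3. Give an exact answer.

253/12

Set the curves equal: x**3 - 3*x**2 - 10*x - 3 = -2*x**2 - 4*x - 3, so x**3 - x**2 - 6*x = 0, which factors as x*(x - 3)*(x + 2) = 0. The curves meet at x = -2, 0, 3.
On [-2, 0], y = x**3 - 3*x**2 - 10*x - 3 is on top; that piece has area ∫[-2,0] (x**3 - x**2 - 6*x) dx = 16/3.
On [0, 3], y = -2*x**2 - 4*x - 3 is on top; that piece has area ∫[0,3] (-(x**3 - x**2 - 6*x)) dx = 63/4.
Total enclosed area = 16/3 + 63/4 = 253/12.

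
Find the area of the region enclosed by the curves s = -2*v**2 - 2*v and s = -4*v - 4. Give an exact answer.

Both boundary curves give s as a function of v, so integrate with respect to v. Setting them equal: -2*v**2 + 2*v + 4 = 0, i.e. -2*(v - 2)*(v + 1) = 0, so they meet at v = -1, 2.
For v in [-1, 2], s = -2*v**2 - 2*v is on the right; area = ∫[-1,2] (-2*v**2 + 2*v + 4) dv = 9.

9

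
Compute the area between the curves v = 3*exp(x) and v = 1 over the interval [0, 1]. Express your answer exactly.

-4 + 3*exp(1)

On [0, 1], (3*exp(x)) - (1) = 3*exp(x) - 1 is ≥ 0 throughout, so the area is a single integral of |3*exp(x) - 1|.
∫[0,1] (3*exp(x) - 1) dx = -4 + 3*exp(1).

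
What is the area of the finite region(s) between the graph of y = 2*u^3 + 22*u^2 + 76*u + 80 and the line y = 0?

The curve meets the u-axis where 2*u^3 + 22*u^2 + 76*u + 80 = 0, i.e. 2*(u + 2)*(u + 4)*(u + 5) = 0, at u = -5, -4, -2.
On [-5, -4] the curve lies above the axis; ∫[-5,-4] (2*u^3 + 22*u^2 + 76*u + 80) du = 5/6, giving area 5/6.
On [-4, -2] the curve lies below the axis; ∫[-4,-2] (2*u^3 + 22*u^2 + 76*u + 80) du = -16/3, giving area 16/3.
Total area = 5/6 + 16/3 = 37/6.

37/6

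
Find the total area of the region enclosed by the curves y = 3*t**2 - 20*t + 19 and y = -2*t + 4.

Set the curves equal: 3*t**2 - 20*t + 19 = -2*t + 4, so 3*t**2 - 18*t + 15 = 0, which factors as 3*(t - 5)*(t - 1) = 0. The curves meet at t = 1, 5.
On [1, 5], y = -2*t + 4 is on top; that piece has area ∫[1,5] (-(3*t**2 - 18*t + 15)) dt = 32.

32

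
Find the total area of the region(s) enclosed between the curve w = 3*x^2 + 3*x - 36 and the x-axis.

The curve meets the x-axis where 3*x^2 + 3*x - 36 = 0, i.e. 3*(x - 3)*(x + 4) = 0, at x = -4, 3.
On [-4, 3] the curve lies below the axis; ∫[-4,3] (3*x^2 + 3*x - 36) dx = -343/2, giving area 343/2.

343/2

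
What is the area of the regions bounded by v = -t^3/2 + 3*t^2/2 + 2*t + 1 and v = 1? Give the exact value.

131/8

Set the curves equal: -t^3/2 + 3*t^2/2 + 2*t + 1 = 1, so -t^3/2 + 3*t^2/2 + 2*t = 0, which factors as -t*(t - 4)*(t + 1)/2 = 0. The curves meet at t = -1, 0, 4.
On [-1, 0], v = 1 is on top; that piece has area ∫[-1,0] (-(-t^3/2 + 3*t^2/2 + 2*t)) dt = 3/8.
On [0, 4], v = -t^3/2 + 3*t^2/2 + 2*t + 1 is on top; that piece has area ∫[0,4] (-t^3/2 + 3*t^2/2 + 2*t) dt = 16.
Total enclosed area = 3/8 + 16 = 131/8.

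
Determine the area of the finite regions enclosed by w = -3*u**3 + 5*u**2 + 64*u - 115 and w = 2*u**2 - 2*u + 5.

Set the curves equal: -3*u**3 + 5*u**2 + 64*u - 115 = 2*u**2 - 2*u + 5, so -3*u**3 + 3*u**2 + 66*u - 120 = 0, which factors as -3*(u - 4)*(u - 2)*(u + 5) = 0. The curves meet at u = -5, 2, 4.
On [-5, 2], w = 2*u**2 - 2*u + 5 is on top; that piece has area ∫[-5,2] (-(-3*u**3 + 3*u**2 + 66*u - 120)) du = 3773/4.
On [2, 4], w = -3*u**3 + 5*u**2 + 64*u - 115 is on top; that piece has area ∫[2,4] (-3*u**3 + 3*u**2 + 66*u - 120) du = 32.
Total enclosed area = 3773/4 + 32 = 3901/4.

3901/4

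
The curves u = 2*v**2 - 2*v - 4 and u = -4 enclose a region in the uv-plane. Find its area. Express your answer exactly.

1/3

Both boundary curves give u as a function of v, so integrate with respect to v. Setting them equal: 2*v**2 - 2*v = 0, i.e. 2*v*(v - 1) = 0, so they meet at v = 0, 1.
For v in [0, 1], u = 2*v**2 - 2*v - 4 is on the left; area = ∫[0,1] (-(2*v**2 - 2*v)) dv = 1/3.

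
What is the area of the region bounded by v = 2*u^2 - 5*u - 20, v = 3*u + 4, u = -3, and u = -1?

16

The difference (2*u^2 - 5*u - 20) - (3*u + 4) = 2*u^2 - 8*u - 24 changes sign at u = -2 inside [-3, -1], so split the integral there.
∫[-3,-2] (2*u^2 - 8*u - 24) du = 26/3.
∫[-2,-1] (2*u^2 - 8*u - 24) du = -22/3; the area of that piece is 22/3.
Total area = 26/3 + 22/3 = 16.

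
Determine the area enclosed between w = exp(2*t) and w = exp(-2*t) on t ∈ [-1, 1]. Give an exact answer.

The difference (exp(2*t)) - (exp(-2*t)) = exp(2*t) - exp(-2*t) changes sign at t = 0 inside [-1, 1], so split the integral there.
∫[-1,0] (exp(2*t) - exp(-2*t)) dt = -exp(2)/2 - exp(-2)/2 + 1; the area of that piece is -1 + exp(-2)/2 + exp(2)/2.
∫[0,1] (exp(2*t) - exp(-2*t)) dt = -1 + exp(-2)/2 + exp(2)/2.
Total area = (-1 + exp(-2)/2 + exp(2)/2) + (-1 + exp(-2)/2 + exp(2)/2) = -2 + exp(-2) + exp(2).

-2 + exp(-2) + exp(2)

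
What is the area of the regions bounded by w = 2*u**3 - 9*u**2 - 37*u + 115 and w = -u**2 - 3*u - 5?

Set the curves equal: 2*u**3 - 9*u**2 - 37*u + 115 = -u**2 - 3*u - 5, so 2*u**3 - 8*u**2 - 34*u + 120 = 0, which factors as 2*(u - 5)*(u - 3)*(u + 4) = 0. The curves meet at u = -4, 3, 5.
On [-4, 3], w = 2*u**3 - 9*u**2 - 37*u + 115 is on top; that piece has area ∫[-4,3] (2*u**3 - 8*u**2 - 34*u + 120) du = 3773/6.
On [3, 5], w = -u**2 - 3*u - 5 is on top; that piece has area ∫[3,5] (-(2*u**3 - 8*u**2 - 34*u + 120)) du = 64/3.
Total enclosed area = 3773/6 + 64/3 = 3901/6.

3901/6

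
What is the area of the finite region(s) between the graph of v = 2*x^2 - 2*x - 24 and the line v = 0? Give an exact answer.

The curve meets the x-axis where 2*x^2 - 2*x - 24 = 0, i.e. 2*(x - 4)*(x + 3) = 0, at x = -3, 4.
On [-3, 4] the curve lies below the axis; ∫[-3,4] (2*x^2 - 2*x - 24) dx = -343/3, giving area 343/3.

343/3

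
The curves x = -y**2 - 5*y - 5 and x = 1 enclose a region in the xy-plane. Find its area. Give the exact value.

Both boundary curves give x as a function of y, so integrate with respect to y. Setting them equal: -y**2 - 5*y - 6 = 0, i.e. -(y + 2)*(y + 3) = 0, so they meet at y = -3, -2.
For y in [-3, -2], x = -y**2 - 5*y - 5 is on the right; area = ∫[-3,-2] (-y**2 - 5*y - 6) dy = 1/6.

1/6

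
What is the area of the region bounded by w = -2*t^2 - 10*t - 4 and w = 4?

Set the curves equal: -2*t^2 - 10*t - 4 = 4, so -2*t^2 - 10*t - 8 = 0, which factors as -2*(t + 1)*(t + 4) = 0. The curves meet at t = -4, -1.
On [-4, -1], w = -2*t^2 - 10*t - 4 is on top; that piece has area ∫[-4,-1] (-2*t^2 - 10*t - 8) dt = 9.

9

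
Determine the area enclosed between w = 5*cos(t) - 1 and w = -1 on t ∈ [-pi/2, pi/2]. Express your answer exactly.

On [-pi/2, pi/2], (5*cos(t) - 1) - (-1) = 5*cos(t) is ≥ 0 throughout, so the area is a single integral of |5*cos(t)|.
∫[-pi/2,pi/2] (5*cos(t)) dt = 10.

10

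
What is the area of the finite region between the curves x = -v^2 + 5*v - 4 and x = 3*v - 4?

4/3

Both boundary curves give x as a function of v, so integrate with respect to v. Setting them equal: -v^2 + 2*v = 0, i.e. -v*(v - 2) = 0, so they meet at v = 0, 2.
For v in [0, 2], x = -v^2 + 5*v - 4 is on the right; area = ∫[0,2] (-v^2 + 2*v) dv = 4/3.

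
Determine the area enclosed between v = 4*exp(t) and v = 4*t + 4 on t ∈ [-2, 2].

On [-2, 2], (4*exp(t)) - (4*t + 4) = -4*t + 4*exp(t) - 4 is ≥ 0 throughout, so the area is a single integral of |-4*t + 4*exp(t) - 4|.
∫[-2,2] (-4*t + 4*exp(t) - 4) dt = -16 - 4*exp(-2) + 4*exp(2).

-16 - 4*exp(-2) + 4*exp(2)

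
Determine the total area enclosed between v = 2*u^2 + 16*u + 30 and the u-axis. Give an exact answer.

The curve meets the u-axis where 2*u^2 + 16*u + 30 = 0, i.e. 2*(u + 3)*(u + 5) = 0, at u = -5, -3.
On [-5, -3] the curve lies below the axis; ∫[-5,-3] (2*u^2 + 16*u + 30) du = -8/3, giving area 8/3.

8/3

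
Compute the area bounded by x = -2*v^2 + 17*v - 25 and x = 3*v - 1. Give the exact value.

Both boundary curves give x as a function of v, so integrate with respect to v. Setting them equal: -2*v^2 + 14*v - 24 = 0, i.e. -2*(v - 4)*(v - 3) = 0, so they meet at v = 3, 4.
For v in [3, 4], x = -2*v^2 + 17*v - 25 is on the right; area = ∫[3,4] (-2*v^2 + 14*v - 24) dv = 1/3.

1/3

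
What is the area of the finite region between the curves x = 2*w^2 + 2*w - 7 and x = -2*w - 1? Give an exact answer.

Both boundary curves give x as a function of w, so integrate with respect to w. Setting them equal: 2*w^2 + 4*w - 6 = 0, i.e. 2*(w - 1)*(w + 3) = 0, so they meet at w = -3, 1.
For w in [-3, 1], x = 2*w^2 + 2*w - 7 is on the left; area = ∫[-3,1] (-(2*w^2 + 4*w - 6)) dw = 64/3.

64/3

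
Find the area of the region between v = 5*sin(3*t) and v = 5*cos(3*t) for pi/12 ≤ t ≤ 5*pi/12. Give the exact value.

10*sqrt(2)/3

On [pi/12, 5*pi/12], (5*sin(3*t)) - (5*cos(3*t)) = 5*sin(3*t) - 5*cos(3*t) is ≥ 0 throughout, so the area is a single integral of |5*sin(3*t) - 5*cos(3*t)|.
∫[pi/12,5*pi/12] (5*sin(3*t) - 5*cos(3*t)) dt = 10*sqrt(2)/3.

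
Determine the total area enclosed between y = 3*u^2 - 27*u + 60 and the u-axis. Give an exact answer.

1/2

The curve meets the u-axis where 3*u^2 - 27*u + 60 = 0, i.e. 3*(u - 5)*(u - 4) = 0, at u = 4, 5.
On [4, 5] the curve lies below the axis; ∫[4,5] (3*u^2 - 27*u + 60) du = -1/2, giving area 1/2.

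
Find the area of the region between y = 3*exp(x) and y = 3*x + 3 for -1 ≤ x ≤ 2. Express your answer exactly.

On [-1, 2], (3*exp(x)) - (3*x + 3) = -3*x + 3*exp(x) - 3 is ≥ 0 throughout, so the area is a single integral of |-3*x + 3*exp(x) - 3|.
∫[-1,2] (-3*x + 3*exp(x) - 3) dx = -27/2 - 3*exp(-1) + 3*exp(2).

-27/2 - 3*exp(-1) + 3*exp(2)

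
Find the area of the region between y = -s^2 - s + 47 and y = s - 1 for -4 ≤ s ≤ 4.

1024/3

On [-4, 4], (-s^2 - s + 47) - (s - 1) = -s^2 - 2*s + 48 is ≥ 0 throughout, so the area is a single integral of |-s^2 - 2*s + 48|.
∫[-4,4] (-s^2 - 2*s + 48) ds = 1024/3.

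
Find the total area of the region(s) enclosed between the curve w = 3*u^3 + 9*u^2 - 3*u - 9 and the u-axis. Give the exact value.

The curve meets the u-axis where 3*u^3 + 9*u^2 - 3*u - 9 = 0, i.e. 3*(u - 1)*(u + 1)*(u + 3) = 0, at u = -3, -1, 1.
On [-3, -1] the curve lies above the axis; ∫[-3,-1] (3*u^3 + 9*u^2 - 3*u - 9) du = 12, giving area 12.
On [-1, 1] the curve lies below the axis; ∫[-1,1] (3*u^3 + 9*u^2 - 3*u - 9) du = -12, giving area 12.
Total area = 12 + 12 = 24.

24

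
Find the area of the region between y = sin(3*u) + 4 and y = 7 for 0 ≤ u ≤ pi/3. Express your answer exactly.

-2/3 + pi

On [0, pi/3], (sin(3*u) + 4) - (7) = sin(3*u) - 3 is ≤ 0 throughout, so the area is a single integral of |sin(3*u) - 3|.
∫[0,pi/3] (sin(3*u) - 3) du = 2/3 - pi; the area of that piece is -2/3 + pi.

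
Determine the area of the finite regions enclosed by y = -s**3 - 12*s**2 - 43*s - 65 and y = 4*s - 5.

1/2

Set the curves equal: -s**3 - 12*s**2 - 43*s - 65 = 4*s - 5, so -s**3 - 12*s**2 - 47*s - 60 = 0, which factors as -(s + 3)*(s + 4)*(s + 5) = 0. The curves meet at s = -5, -4, -3.
On [-5, -4], y = 4*s - 5 is on top; that piece has area ∫[-5,-4] (-(-s**3 - 12*s**2 - 47*s - 60)) ds = 1/4.
On [-4, -3], y = -s**3 - 12*s**2 - 43*s - 65 is on top; that piece has area ∫[-4,-3] (-s**3 - 12*s**2 - 47*s - 60) ds = 1/4.
Total enclosed area = 1/4 + 1/4 = 1/2.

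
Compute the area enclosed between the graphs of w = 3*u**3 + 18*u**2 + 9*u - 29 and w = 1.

243/2

Set the curves equal: 3*u**3 + 18*u**2 + 9*u - 29 = 1, so 3*u**3 + 18*u**2 + 9*u - 30 = 0, which factors as 3*(u - 1)*(u + 2)*(u + 5) = 0. The curves meet at u = -5, -2, 1.
On [-5, -2], w = 3*u**3 + 18*u**2 + 9*u - 29 is on top; that piece has area ∫[-5,-2] (3*u**3 + 18*u**2 + 9*u - 30) du = 243/4.
On [-2, 1], w = 1 is on top; that piece has area ∫[-2,1] (-(3*u**3 + 18*u**2 + 9*u - 30)) du = 243/4.
Total enclosed area = 243/4 + 243/4 = 243/2.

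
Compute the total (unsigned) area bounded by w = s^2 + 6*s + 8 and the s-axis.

The curve meets the s-axis where s^2 + 6*s + 8 = 0, i.e. (s + 2)*(s + 4) = 0, at s = -4, -2.
On [-4, -2] the curve lies below the axis; ∫[-4,-2] (s^2 + 6*s + 8) ds = -4/3, giving area 4/3.

4/3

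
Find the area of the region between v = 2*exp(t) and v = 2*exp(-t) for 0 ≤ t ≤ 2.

On [0, 2], (2*exp(t)) - (2*exp(-t)) = 2*exp(t) - 2*exp(-t) is ≥ 0 throughout, so the area is a single integral of |2*exp(t) - 2*exp(-t)|.
∫[0,2] (2*exp(t) - 2*exp(-t)) dt = -4 + 2*exp(-2) + 2*exp(2).

-4 + 2*exp(-2) + 2*exp(2)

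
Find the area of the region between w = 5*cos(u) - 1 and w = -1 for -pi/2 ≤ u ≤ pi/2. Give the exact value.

On [-pi/2, pi/2], (5*cos(u) - 1) - (-1) = 5*cos(u) is ≥ 0 throughout, so the area is a single integral of |5*cos(u)|.
∫[-pi/2,pi/2] (5*cos(u)) du = 10.

10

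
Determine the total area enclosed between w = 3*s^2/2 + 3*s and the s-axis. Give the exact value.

2

The curve meets the s-axis where 3*s^2/2 + 3*s = 0, i.e. 3*s*(s + 2)/2 = 0, at s = -2, 0.
On [-2, 0] the curve lies below the axis; ∫[-2,0] (3*s^2/2 + 3*s) ds = -2, giving area 2.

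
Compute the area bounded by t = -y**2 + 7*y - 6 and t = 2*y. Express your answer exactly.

Both boundary curves give t as a function of y, so integrate with respect to y. Setting them equal: -y**2 + 5*y - 6 = 0, i.e. -(y - 3)*(y - 2) = 0, so they meet at y = 2, 3.
For y in [2, 3], t = -y**2 + 7*y - 6 is on the right; area = ∫[2,3] (-y**2 + 5*y - 6) dy = 1/6.

1/6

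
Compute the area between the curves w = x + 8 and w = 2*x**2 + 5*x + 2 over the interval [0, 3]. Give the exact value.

74/3

The difference (x + 8) - (2*x**2 + 5*x + 2) = -2*x**2 - 4*x + 6 changes sign at x = 1 inside [0, 3], so split the integral there.
∫[0,1] (-2*x**2 - 4*x + 6) dx = 10/3.
∫[1,3] (-2*x**2 - 4*x + 6) dx = -64/3; the area of that piece is 64/3.
Total area = 10/3 + 64/3 = 74/3.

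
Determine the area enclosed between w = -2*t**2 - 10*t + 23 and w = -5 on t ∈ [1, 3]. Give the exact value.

18

The difference (-2*t**2 - 10*t + 23) - (-5) = -2*t**2 - 10*t + 28 changes sign at t = 2 inside [1, 3], so split the integral there.
∫[1,2] (-2*t**2 - 10*t + 28) dt = 25/3.
∫[2,3] (-2*t**2 - 10*t + 28) dt = -29/3; the area of that piece is 29/3.
Total area = 25/3 + 29/3 = 18.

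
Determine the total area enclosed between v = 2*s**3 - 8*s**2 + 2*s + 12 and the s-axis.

71/3

The curve meets the s-axis where 2*s**3 - 8*s**2 + 2*s + 12 = 0, i.e. 2*(s - 3)*(s - 2)*(s + 1) = 0, at s = -1, 2, 3.
On [-1, 2] the curve lies above the axis; ∫[-1,2] (2*s**3 - 8*s**2 + 2*s + 12) ds = 45/2, giving area 45/2.
On [2, 3] the curve lies below the axis; ∫[2,3] (2*s**3 - 8*s**2 + 2*s + 12) ds = -7/6, giving area 7/6.
Total area = 45/2 + 7/6 = 71/3.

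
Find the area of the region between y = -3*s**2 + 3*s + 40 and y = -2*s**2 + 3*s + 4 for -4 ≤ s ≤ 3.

665/3

On [-4, 3], (-3*s**2 + 3*s + 40) - (-2*s**2 + 3*s + 4) = -s**2 + 36 is ≥ 0 throughout, so the area is a single integral of |-s**2 + 36|.
∫[-4,3] (-s**2 + 36) ds = 665/3.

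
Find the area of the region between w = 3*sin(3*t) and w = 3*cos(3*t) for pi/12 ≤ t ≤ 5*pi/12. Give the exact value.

2*sqrt(2)

On [pi/12, 5*pi/12], (3*sin(3*t)) - (3*cos(3*t)) = 3*sin(3*t) - 3*cos(3*t) is ≥ 0 throughout, so the area is a single integral of |3*sin(3*t) - 3*cos(3*t)|.
∫[pi/12,5*pi/12] (3*sin(3*t) - 3*cos(3*t)) dt = 2*sqrt(2).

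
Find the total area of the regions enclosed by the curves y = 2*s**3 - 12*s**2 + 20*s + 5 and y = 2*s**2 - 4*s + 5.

Set the curves equal: 2*s**3 - 12*s**2 + 20*s + 5 = 2*s**2 - 4*s + 5, so 2*s**3 - 14*s**2 + 24*s = 0, which factors as 2*s*(s - 4)*(s - 3) = 0. The curves meet at s = 0, 3, 4.
On [0, 3], y = 2*s**3 - 12*s**2 + 20*s + 5 is on top; that piece has area ∫[0,3] (2*s**3 - 14*s**2 + 24*s) ds = 45/2.
On [3, 4], y = 2*s**2 - 4*s + 5 is on top; that piece has area ∫[3,4] (-(2*s**3 - 14*s**2 + 24*s)) ds = 7/6.
Total enclosed area = 45/2 + 7/6 = 71/3.

71/3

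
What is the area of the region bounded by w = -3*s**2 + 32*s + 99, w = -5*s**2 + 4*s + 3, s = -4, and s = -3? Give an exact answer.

68/3

On [-4, -3], (-3*s**2 + 32*s + 99) - (-5*s**2 + 4*s + 3) = 2*s**2 + 28*s + 96 is ≥ 0 throughout, so the area is a single integral of |2*s**2 + 28*s + 96|.
∫[-4,-3] (2*s**2 + 28*s + 96) ds = 68/3.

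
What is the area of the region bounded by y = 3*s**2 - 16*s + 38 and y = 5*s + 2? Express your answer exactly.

1/2

Set the curves equal: 3*s**2 - 16*s + 38 = 5*s + 2, so 3*s**2 - 21*s + 36 = 0, which factors as 3*(s - 4)*(s - 3) = 0. The curves meet at s = 3, 4.
On [3, 4], y = 5*s + 2 is on top; that piece has area ∫[3,4] (-(3*s**2 - 21*s + 36)) ds = 1/2.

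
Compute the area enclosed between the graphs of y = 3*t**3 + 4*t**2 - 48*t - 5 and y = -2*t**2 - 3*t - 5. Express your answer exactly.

Set the curves equal: 3*t**3 + 4*t**2 - 48*t - 5 = -2*t**2 - 3*t - 5, so 3*t**3 + 6*t**2 - 45*t = 0, which factors as 3*t*(t - 3)*(t + 5) = 0. The curves meet at t = -5, 0, 3.
On [-5, 0], y = 3*t**3 + 4*t**2 - 48*t - 5 is on top; that piece has area ∫[-5,0] (3*t**3 + 6*t**2 - 45*t) dt = 1375/4.
On [0, 3], y = -2*t**2 - 3*t - 5 is on top; that piece has area ∫[0,3] (-(3*t**3 + 6*t**2 - 45*t)) dt = 351/4.
Total enclosed area = 1375/4 + 351/4 = 863/2.

863/2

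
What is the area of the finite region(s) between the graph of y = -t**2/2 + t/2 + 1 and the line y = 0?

9/4

The curve meets the t-axis where -t**2/2 + t/2 + 1 = 0, i.e. -(t - 2)*(t + 1)/2 = 0, at t = -1, 2.
On [-1, 2] the curve lies above the axis; ∫[-1,2] (-t**2/2 + t/2 + 1) dt = 9/4, giving area 9/4.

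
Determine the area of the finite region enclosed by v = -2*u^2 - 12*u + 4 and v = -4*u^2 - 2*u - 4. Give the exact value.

9

Set the curves equal: -2*u^2 - 12*u + 4 = -4*u^2 - 2*u - 4, so 2*u^2 - 10*u + 8 = 0, which factors as 2*(u - 4)*(u - 1) = 0. The curves meet at u = 1, 4.
On [1, 4], v = -4*u^2 - 2*u - 4 is on top; that piece has area ∫[1,4] (-(2*u^2 - 10*u + 8)) du = 9.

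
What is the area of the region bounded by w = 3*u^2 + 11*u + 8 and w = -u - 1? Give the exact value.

Set the curves equal: 3*u^2 + 11*u + 8 = -u - 1, so 3*u^2 + 12*u + 9 = 0, which factors as 3*(u + 1)*(u + 3) = 0. The curves meet at u = -3, -1.
On [-3, -1], w = -u - 1 is on top; that piece has area ∫[-3,-1] (-(3*u^2 + 12*u + 9)) du = 4.

4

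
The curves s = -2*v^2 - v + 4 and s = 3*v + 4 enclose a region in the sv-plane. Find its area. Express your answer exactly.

8/3

Both boundary curves give s as a function of v, so integrate with respect to v. Setting them equal: -2*v^2 - 4*v = 0, i.e. -2*v*(v + 2) = 0, so they meet at v = -2, 0.
For v in [-2, 0], s = -2*v^2 - v + 4 is on the right; area = ∫[-2,0] (-2*v^2 - 4*v) dv = 8/3.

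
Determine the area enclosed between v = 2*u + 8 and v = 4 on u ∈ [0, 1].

5

On [0, 1], (2*u + 8) - (4) = 2*u + 4 is ≥ 0 throughout, so the area is a single integral of |2*u + 4|.
∫[0,1] (2*u + 4) du = 5.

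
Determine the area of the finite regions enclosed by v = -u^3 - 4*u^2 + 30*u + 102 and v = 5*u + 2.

4019/6

Set the curves equal: -u^3 - 4*u^2 + 30*u + 102 = 5*u + 2, so -u^3 - 4*u^2 + 25*u + 100 = 0, which factors as -(u - 5)*(u + 4)*(u + 5) = 0. The curves meet at u = -5, -4, 5.
On [-5, -4], v = 5*u + 2 is on top; that piece has area ∫[-5,-4] (-(-u^3 - 4*u^2 + 25*u + 100)) du = 19/12.
On [-4, 5], v = -u^3 - 4*u^2 + 30*u + 102 is on top; that piece has area ∫[-4,5] (-u^3 - 4*u^2 + 25*u + 100) du = 2673/4.
Total enclosed area = 19/12 + 2673/4 = 4019/6.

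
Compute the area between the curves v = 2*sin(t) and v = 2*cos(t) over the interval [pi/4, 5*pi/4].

4*sqrt(2)

On [pi/4, 5*pi/4], (2*sin(t)) - (2*cos(t)) = 2*sin(t) - 2*cos(t) is ≥ 0 throughout, so the area is a single integral of |2*sin(t) - 2*cos(t)|.
∫[pi/4,5*pi/4] (2*sin(t) - 2*cos(t)) dt = 4*sqrt(2).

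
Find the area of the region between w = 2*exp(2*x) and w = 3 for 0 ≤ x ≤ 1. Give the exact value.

-5 - 7*log(2)/2 + log(6)/2 + 5*log(3)/2 + exp(2)

The difference (2*exp(2*x)) - (3) = 2*exp(2*x) - 3 changes sign at x = -log(2)/2 + log(3)/2 inside [0, 1], so split the integral there.
∫[0,-log(2)/2 + log(3)/2] (2*exp(2*x) - 3) dx = log(2*sqrt(6)/9) + 1/2; the area of that piece is -1/2 + log(3*sqrt(6)/4).
∫[-log(2)/2 + log(3)/2,1] (2*exp(2*x) - 3) dx = -9/2 - 3*log(2)/2 + 3*log(3)/2 + exp(2).
Total area = (-1/2 + log(3*sqrt(6)/4)) + (-9/2 - 3*log(2)/2 + 3*log(3)/2 + exp(2)) = -5 - 7*log(2)/2 + log(6)/2 + 5*log(3)/2 + exp(2).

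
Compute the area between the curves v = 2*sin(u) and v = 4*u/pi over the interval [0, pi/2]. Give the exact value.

2 - pi/2

On [0, pi/2], (2*sin(u)) - (4*u/pi) = -4*u/pi + 2*sin(u) is ≥ 0 throughout, so the area is a single integral of |-4*u/pi + 2*sin(u)|.
∫[0,pi/2] (-4*u/pi + 2*sin(u)) du = 2 - pi/2.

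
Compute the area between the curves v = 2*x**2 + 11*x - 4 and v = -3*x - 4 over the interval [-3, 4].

The difference (2*x**2 + 11*x - 4) - (-3*x - 4) = 2*x**2 + 14*x changes sign at x = 0 inside [-3, 4], so split the integral there.
∫[-3,0] (2*x**2 + 14*x) dx = -45; the area of that piece is 45.
∫[0,4] (2*x**2 + 14*x) dx = 464/3.
Total area = 45 + 464/3 = 599/3.

599/3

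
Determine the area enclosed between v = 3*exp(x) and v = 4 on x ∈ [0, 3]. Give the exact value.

The difference (3*exp(x)) - (4) = 3*exp(x) - 4 changes sign at x = log(4/3) inside [0, 3], so split the integral there.
∫[0,log(4/3)] (3*exp(x) - 4) dx = log(81/256) + 1; the area of that piece is -1 + log(256/81).
∫[log(4/3),3] (3*exp(x) - 4) dx = -16 - 4*log(3) + 8*log(2) + 3*exp(3).
Total area = (-1 + log(256/81)) + (-16 - 4*log(3) + 8*log(2) + 3*exp(3)) = -17 - 8*log(3) + 16*log(2) + 3*exp(3).

-17 - 8*log(3) + 16*log(2) + 3*exp(3)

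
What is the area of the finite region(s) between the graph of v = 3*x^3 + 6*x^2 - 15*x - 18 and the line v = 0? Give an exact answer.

The curve meets the x-axis where 3*x^3 + 6*x^2 - 15*x - 18 = 0, i.e. 3*(x - 2)*(x + 1)*(x + 3) = 0, at x = -3, -1, 2.
On [-3, -1] the curve lies above the axis; ∫[-3,-1] (3*x^3 + 6*x^2 - 15*x - 18) dx = 16, giving area 16.
On [-1, 2] the curve lies below the axis; ∫[-1,2] (3*x^3 + 6*x^2 - 15*x - 18) dx = -189/4, giving area 189/4.
Total area = 16 + 189/4 = 253/4.

253/4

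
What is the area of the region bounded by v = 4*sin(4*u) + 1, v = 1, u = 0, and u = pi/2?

4

The difference (4*sin(4*u) + 1) - (1) = 4*sin(4*u) changes sign at u = pi/4 inside [0, pi/2], so split the integral there.
∫[0,pi/4] (4*sin(4*u)) du = 2.
∫[pi/4,pi/2] (4*sin(4*u)) du = -2; the area of that piece is 2.
Total area = 2 + 2 = 4.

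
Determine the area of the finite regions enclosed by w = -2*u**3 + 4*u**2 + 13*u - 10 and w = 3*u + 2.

Set the curves equal: -2*u**3 + 4*u**2 + 13*u - 10 = 3*u + 2, so -2*u**3 + 4*u**2 + 10*u - 12 = 0, which factors as -2*(u - 3)*(u - 1)*(u + 2) = 0. The curves meet at u = -2, 1, 3.
On [-2, 1], w = 3*u + 2 is on top; that piece has area ∫[-2,1] (-(-2*u**3 + 4*u**2 + 10*u - 12)) du = 63/2.
On [1, 3], w = -2*u**3 + 4*u**2 + 13*u - 10 is on top; that piece has area ∫[1,3] (-2*u**3 + 4*u**2 + 10*u - 12) du = 32/3.
Total enclosed area = 63/2 + 32/3 = 253/6.

253/6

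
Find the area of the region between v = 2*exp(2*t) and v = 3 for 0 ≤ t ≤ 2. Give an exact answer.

The difference (2*exp(2*t)) - (3) = 2*exp(2*t) - 3 changes sign at t = -log(2)/2 + log(3)/2 inside [0, 2], so split the integral there.
∫[0,-log(2)/2 + log(3)/2] (2*exp(2*t) - 3) dt = log(2*sqrt(6)/9) + 1/2; the area of that piece is -1/2 + log(3*sqrt(6)/4).
∫[-log(2)/2 + log(3)/2,2] (2*exp(2*t) - 3) dt = -15/2 - 3*log(2)/2 + 3*log(3)/2 + exp(4).
Total area = (-1/2 + log(3*sqrt(6)/4)) + (-15/2 - 3*log(2)/2 + 3*log(3)/2 + exp(4)) = -8 - 7*log(2)/2 + log(6)/2 + 5*log(3)/2 + exp(4).

-8 - 7*log(2)/2 + log(6)/2 + 5*log(3)/2 + exp(4)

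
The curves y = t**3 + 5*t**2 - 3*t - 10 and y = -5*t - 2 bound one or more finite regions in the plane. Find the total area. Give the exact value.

Set the curves equal: t**3 + 5*t**2 - 3*t - 10 = -5*t - 2, so t**3 + 5*t**2 + 2*t - 8 = 0, which factors as (t - 1)*(t + 2)*(t + 4) = 0. The curves meet at t = -4, -2, 1.
On [-4, -2], y = t**3 + 5*t**2 - 3*t - 10 is on top; that piece has area ∫[-4,-2] (t**3 + 5*t**2 + 2*t - 8) dt = 16/3.
On [-2, 1], y = -5*t - 2 is on top; that piece has area ∫[-2,1] (-(t**3 + 5*t**2 + 2*t - 8)) dt = 63/4.
Total enclosed area = 16/3 + 63/4 = 253/12.

253/12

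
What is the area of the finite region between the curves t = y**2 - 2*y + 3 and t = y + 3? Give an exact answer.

Both boundary curves give t as a function of y, so integrate with respect to y. Setting them equal: y**2 - 3*y = 0, i.e. y*(y - 3) = 0, so they meet at y = 0, 3.
For y in [0, 3], t = y**2 - 2*y + 3 is on the left; area = ∫[0,3] (-(y**2 - 3*y)) dy = 9/2.

9/2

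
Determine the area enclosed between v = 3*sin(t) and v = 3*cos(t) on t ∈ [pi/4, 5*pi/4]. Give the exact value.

6*sqrt(2)

On [pi/4, 5*pi/4], (3*sin(t)) - (3*cos(t)) = 3*sin(t) - 3*cos(t) is ≥ 0 throughout, so the area is a single integral of |3*sin(t) - 3*cos(t)|.
∫[pi/4,5*pi/4] (3*sin(t) - 3*cos(t)) dt = 6*sqrt(2).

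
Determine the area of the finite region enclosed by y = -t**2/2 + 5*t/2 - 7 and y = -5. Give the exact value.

9/4

Set the curves equal: -t**2/2 + 5*t/2 - 7 = -5, so -t**2/2 + 5*t/2 - 2 = 0, which factors as -(t - 4)*(t - 1)/2 = 0. The curves meet at t = 1, 4.
On [1, 4], y = -t**2/2 + 5*t/2 - 7 is on top; that piece has area ∫[1,4] (-t**2/2 + 5*t/2 - 2) dt = 9/4.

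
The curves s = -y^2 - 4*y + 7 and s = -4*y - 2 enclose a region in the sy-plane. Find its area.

Both boundary curves give s as a function of y, so integrate with respect to y. Setting them equal: -y^2 + 9 = 0, i.e. -(y - 3)*(y + 3) = 0, so they meet at y = -3, 3.
For y in [-3, 3], s = -y^2 - 4*y + 7 is on the right; area = ∫[-3,3] (-y^2 + 9) dy = 36.

36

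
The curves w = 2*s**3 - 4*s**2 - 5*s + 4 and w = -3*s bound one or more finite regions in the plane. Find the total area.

Set the curves equal: 2*s**3 - 4*s**2 - 5*s + 4 = -3*s, so 2*s**3 - 4*s**2 - 2*s + 4 = 0, which factors as 2*(s - 2)*(s - 1)*(s + 1) = 0. The curves meet at s = -1, 1, 2.
On [-1, 1], w = 2*s**3 - 4*s**2 - 5*s + 4 is on top; that piece has area ∫[-1,1] (2*s**3 - 4*s**2 - 2*s + 4) ds = 16/3.
On [1, 2], w = -3*s is on top; that piece has area ∫[1,2] (-(2*s**3 - 4*s**2 - 2*s + 4)) ds = 5/6.
Total enclosed area = 16/3 + 5/6 = 37/6.

37/6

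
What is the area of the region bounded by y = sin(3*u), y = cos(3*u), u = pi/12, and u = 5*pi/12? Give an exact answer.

On [pi/12, 5*pi/12], (sin(3*u)) - (cos(3*u)) = sin(3*u) - cos(3*u) is ≥ 0 throughout, so the area is a single integral of |sin(3*u) - cos(3*u)|.
∫[pi/12,5*pi/12] (sin(3*u) - cos(3*u)) du = 2*sqrt(2)/3.

2*sqrt(2)/3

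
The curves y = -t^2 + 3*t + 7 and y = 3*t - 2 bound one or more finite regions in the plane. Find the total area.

36

Set the curves equal: -t^2 + 3*t + 7 = 3*t - 2, so -t^2 + 9 = 0, which factors as -(t - 3)*(t + 3) = 0. The curves meet at t = -3, 3.
On [-3, 3], y = -t^2 + 3*t + 7 is on top; that piece has area ∫[-3,3] (-t^2 + 9) dt = 36.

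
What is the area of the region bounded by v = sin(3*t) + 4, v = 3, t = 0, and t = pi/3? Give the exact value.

2/3 + pi/3

On [0, pi/3], (sin(3*t) + 4) - (3) = sin(3*t) + 1 is ≥ 0 throughout, so the area is a single integral of |sin(3*t) + 1|.
∫[0,pi/3] (sin(3*t) + 1) dt = 2/3 + pi/3.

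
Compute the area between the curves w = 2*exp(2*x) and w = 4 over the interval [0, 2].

-11 + 4*log(2) + exp(4)

The difference (2*exp(2*x)) - (4) = 2*exp(2*x) - 4 changes sign at x = log(2)/2 inside [0, 2], so split the integral there.
∫[0,log(2)/2] (2*exp(2*x) - 4) dx = 1 - log(4); the area of that piece is -1 + log(4).
∫[log(2)/2,2] (2*exp(2*x) - 4) dx = -10 + 2*log(2) + exp(4).
Total area = (-1 + log(4)) + (-10 + 2*log(2) + exp(4)) = -11 + 4*log(2) + exp(4).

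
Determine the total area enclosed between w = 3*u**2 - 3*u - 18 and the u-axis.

The curve meets the u-axis where 3*u**2 - 3*u - 18 = 0, i.e. 3*(u - 3)*(u + 2) = 0, at u = -2, 3.
On [-2, 3] the curve lies below the axis; ∫[-2,3] (3*u**2 - 3*u - 18) du = -125/2, giving area 125/2.

125/2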